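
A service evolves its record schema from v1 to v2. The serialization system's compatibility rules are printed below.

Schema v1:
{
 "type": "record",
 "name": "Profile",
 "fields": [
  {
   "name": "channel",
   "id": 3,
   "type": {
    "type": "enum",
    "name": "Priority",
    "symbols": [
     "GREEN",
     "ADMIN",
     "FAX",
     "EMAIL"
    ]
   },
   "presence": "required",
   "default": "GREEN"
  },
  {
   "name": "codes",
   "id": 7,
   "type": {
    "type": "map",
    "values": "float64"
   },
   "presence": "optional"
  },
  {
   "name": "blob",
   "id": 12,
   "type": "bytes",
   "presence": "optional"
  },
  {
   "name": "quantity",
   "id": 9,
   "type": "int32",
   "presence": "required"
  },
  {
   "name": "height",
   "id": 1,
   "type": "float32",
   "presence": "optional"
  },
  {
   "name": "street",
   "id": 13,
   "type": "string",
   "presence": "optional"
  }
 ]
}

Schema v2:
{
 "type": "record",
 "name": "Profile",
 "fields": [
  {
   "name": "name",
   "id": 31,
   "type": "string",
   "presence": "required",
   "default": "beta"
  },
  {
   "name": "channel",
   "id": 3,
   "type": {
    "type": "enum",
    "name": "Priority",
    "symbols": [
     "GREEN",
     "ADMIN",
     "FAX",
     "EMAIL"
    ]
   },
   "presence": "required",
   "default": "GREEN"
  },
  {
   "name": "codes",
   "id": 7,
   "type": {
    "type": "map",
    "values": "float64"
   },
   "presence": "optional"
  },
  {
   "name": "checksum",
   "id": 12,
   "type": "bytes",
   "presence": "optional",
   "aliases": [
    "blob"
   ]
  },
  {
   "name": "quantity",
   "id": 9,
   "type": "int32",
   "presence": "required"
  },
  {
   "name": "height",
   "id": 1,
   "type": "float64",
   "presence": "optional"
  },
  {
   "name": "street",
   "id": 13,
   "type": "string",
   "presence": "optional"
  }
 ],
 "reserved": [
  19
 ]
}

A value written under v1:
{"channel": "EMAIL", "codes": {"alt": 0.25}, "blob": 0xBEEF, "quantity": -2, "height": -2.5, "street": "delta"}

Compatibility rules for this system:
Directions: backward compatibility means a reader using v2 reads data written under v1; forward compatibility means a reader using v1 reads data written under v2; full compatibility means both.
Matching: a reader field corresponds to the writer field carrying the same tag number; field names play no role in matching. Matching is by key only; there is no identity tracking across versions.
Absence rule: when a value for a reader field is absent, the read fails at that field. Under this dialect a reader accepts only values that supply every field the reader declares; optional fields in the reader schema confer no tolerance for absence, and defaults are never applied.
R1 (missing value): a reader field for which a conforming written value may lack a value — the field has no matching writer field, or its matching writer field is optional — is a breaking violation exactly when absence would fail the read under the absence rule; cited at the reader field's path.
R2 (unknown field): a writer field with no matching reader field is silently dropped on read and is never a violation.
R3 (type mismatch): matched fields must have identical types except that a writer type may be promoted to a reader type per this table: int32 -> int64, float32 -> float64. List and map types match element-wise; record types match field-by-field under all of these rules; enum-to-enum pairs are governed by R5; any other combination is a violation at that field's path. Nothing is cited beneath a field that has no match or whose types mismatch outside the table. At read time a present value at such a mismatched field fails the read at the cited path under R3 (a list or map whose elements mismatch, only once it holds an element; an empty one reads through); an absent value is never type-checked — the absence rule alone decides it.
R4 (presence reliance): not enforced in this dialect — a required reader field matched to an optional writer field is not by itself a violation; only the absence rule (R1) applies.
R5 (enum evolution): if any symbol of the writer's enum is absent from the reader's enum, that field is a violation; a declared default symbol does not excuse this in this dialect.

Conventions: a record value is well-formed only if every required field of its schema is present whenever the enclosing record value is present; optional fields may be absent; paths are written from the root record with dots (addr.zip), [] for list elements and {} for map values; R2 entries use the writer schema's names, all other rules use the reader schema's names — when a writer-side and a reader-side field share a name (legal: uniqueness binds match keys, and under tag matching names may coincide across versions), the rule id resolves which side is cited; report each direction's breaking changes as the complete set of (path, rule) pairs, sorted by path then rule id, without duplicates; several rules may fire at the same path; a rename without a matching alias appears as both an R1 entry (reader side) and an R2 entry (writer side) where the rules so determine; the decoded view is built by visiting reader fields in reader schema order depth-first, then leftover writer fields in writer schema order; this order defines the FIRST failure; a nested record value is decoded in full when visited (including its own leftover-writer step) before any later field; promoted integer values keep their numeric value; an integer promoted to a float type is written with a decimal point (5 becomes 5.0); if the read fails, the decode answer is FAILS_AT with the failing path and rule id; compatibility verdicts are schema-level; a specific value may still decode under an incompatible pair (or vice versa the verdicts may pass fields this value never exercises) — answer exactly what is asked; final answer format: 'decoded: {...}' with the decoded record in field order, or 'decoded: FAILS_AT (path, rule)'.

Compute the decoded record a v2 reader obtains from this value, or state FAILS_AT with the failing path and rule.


decoded: FAILS_AT (name, R1)

the writer's type comes first in each Profile pair
decode walk for Profile under reader schema v2:
  read fails at name under R1 (no fill)
  => FAILS_AT (name, R1)
ruling out the remaining Profile differences:
  renamed field blob to checksum in record Profile (alias blob declared on the renamed field) -> a verdict-level change on Profile — the shown value reads the same
  field height in record Profile: type float32 changed to float64 -> a verdict-level change on Profile — the shown value reads the same


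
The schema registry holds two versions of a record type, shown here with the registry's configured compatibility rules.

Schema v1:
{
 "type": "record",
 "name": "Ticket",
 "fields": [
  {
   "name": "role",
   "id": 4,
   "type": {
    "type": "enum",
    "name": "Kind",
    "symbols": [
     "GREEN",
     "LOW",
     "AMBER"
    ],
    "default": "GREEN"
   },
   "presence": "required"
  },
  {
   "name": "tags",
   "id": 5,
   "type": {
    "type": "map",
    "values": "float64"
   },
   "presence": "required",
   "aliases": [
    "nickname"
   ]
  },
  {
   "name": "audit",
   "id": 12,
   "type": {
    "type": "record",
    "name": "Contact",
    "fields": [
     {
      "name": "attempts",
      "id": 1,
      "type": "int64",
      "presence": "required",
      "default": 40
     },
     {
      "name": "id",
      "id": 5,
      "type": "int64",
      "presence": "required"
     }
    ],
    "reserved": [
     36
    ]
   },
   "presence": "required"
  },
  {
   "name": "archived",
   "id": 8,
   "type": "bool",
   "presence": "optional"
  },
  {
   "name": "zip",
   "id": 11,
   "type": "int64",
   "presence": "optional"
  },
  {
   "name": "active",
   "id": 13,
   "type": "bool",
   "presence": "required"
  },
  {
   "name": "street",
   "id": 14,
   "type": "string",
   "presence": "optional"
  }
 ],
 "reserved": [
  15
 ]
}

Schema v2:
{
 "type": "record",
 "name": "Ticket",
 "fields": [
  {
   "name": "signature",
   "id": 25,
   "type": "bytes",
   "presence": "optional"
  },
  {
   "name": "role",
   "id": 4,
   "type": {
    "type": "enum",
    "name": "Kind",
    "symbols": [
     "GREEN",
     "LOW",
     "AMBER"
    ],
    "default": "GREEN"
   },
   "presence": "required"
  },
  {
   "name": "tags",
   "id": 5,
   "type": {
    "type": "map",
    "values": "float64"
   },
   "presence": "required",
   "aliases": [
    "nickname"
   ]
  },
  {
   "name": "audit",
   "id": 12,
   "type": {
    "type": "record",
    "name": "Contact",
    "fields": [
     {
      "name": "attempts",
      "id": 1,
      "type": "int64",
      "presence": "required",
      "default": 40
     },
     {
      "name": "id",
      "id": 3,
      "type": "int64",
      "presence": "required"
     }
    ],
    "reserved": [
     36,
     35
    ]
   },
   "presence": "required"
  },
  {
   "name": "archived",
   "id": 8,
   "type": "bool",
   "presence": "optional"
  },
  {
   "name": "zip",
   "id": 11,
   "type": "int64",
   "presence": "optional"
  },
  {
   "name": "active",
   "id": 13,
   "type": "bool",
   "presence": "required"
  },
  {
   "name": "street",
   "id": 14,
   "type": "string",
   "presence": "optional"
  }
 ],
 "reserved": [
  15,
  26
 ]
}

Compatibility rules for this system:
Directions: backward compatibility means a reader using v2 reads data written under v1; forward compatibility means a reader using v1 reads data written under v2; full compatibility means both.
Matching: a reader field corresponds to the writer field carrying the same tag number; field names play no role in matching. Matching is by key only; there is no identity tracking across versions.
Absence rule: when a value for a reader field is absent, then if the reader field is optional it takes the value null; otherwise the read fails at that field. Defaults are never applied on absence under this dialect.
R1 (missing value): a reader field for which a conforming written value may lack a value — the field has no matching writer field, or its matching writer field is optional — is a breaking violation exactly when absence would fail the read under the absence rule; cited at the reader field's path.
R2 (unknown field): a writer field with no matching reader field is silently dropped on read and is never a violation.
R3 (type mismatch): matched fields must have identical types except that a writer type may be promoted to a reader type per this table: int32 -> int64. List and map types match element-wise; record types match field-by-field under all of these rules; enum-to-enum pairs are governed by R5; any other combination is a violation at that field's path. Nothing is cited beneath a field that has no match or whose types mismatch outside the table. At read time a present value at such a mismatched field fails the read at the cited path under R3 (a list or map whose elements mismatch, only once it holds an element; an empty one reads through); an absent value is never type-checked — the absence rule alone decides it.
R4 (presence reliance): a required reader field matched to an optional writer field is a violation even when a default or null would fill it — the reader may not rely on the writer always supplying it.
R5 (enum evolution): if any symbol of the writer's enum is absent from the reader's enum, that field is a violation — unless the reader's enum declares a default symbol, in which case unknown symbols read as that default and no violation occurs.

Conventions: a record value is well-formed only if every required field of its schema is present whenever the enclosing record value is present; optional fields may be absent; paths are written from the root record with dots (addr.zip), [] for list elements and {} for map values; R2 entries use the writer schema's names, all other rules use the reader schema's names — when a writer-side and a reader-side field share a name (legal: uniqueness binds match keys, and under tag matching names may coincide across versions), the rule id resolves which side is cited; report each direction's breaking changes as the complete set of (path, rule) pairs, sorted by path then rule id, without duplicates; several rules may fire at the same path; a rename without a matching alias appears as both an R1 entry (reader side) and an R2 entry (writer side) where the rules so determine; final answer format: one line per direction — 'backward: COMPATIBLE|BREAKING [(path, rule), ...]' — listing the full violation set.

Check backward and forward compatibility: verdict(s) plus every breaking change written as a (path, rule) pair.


backward: BREAKING [(audit.id, R1)]; forward: BREAKING [(audit.id, R1)]

the writer's type comes first in each Ticket pair
backward on Ticket — v2 reading data written by v1:
  signature has no writer counterpart
  Kind -> Kind, writer required: role aligns to role
  map<string, float64> -> map<string, float64>, writer required: tags aligns to tags
  Contact -> Contact, writer required: audit aligns to audit
  bool -> bool, writer optional: archived aligns to archived
  int64 -> int64, writer optional: zip aligns to zip
  bool -> bool, writer required: active aligns to active
  string -> string, writer optional: street aligns to street
  int64 -> int64, writer required: audit.attempts aligns to audit.attempts
  audit.id has no writer counterpart
  writer field audit.id has no reader counterpart
  rule R1 violated at audit.id
  backward on Ticket therefore BREAKING (1)
forward on Ticket — v1 reading data written by v2:
  Kind -> Kind, writer required: role aligns to role
  map<string, float64> -> map<string, float64>, writer required: tags aligns to tags
  Contact -> Contact, writer required: audit aligns to audit
  bool -> bool, writer optional: archived aligns to archived
  int64 -> int64, writer optional: zip aligns to zip
  bool -> bool, writer required: active aligns to active
  string -> string, writer optional: street aligns to street
  writer field signature has no reader counterpart
  int64 -> int64, writer required: audit.attempts aligns to audit.attempts
  audit.id has no writer counterpart
  writer field audit.id has no reader counterpart
  rule R1 violated at audit.id
  forward on Ticket therefore BREAKING (1)


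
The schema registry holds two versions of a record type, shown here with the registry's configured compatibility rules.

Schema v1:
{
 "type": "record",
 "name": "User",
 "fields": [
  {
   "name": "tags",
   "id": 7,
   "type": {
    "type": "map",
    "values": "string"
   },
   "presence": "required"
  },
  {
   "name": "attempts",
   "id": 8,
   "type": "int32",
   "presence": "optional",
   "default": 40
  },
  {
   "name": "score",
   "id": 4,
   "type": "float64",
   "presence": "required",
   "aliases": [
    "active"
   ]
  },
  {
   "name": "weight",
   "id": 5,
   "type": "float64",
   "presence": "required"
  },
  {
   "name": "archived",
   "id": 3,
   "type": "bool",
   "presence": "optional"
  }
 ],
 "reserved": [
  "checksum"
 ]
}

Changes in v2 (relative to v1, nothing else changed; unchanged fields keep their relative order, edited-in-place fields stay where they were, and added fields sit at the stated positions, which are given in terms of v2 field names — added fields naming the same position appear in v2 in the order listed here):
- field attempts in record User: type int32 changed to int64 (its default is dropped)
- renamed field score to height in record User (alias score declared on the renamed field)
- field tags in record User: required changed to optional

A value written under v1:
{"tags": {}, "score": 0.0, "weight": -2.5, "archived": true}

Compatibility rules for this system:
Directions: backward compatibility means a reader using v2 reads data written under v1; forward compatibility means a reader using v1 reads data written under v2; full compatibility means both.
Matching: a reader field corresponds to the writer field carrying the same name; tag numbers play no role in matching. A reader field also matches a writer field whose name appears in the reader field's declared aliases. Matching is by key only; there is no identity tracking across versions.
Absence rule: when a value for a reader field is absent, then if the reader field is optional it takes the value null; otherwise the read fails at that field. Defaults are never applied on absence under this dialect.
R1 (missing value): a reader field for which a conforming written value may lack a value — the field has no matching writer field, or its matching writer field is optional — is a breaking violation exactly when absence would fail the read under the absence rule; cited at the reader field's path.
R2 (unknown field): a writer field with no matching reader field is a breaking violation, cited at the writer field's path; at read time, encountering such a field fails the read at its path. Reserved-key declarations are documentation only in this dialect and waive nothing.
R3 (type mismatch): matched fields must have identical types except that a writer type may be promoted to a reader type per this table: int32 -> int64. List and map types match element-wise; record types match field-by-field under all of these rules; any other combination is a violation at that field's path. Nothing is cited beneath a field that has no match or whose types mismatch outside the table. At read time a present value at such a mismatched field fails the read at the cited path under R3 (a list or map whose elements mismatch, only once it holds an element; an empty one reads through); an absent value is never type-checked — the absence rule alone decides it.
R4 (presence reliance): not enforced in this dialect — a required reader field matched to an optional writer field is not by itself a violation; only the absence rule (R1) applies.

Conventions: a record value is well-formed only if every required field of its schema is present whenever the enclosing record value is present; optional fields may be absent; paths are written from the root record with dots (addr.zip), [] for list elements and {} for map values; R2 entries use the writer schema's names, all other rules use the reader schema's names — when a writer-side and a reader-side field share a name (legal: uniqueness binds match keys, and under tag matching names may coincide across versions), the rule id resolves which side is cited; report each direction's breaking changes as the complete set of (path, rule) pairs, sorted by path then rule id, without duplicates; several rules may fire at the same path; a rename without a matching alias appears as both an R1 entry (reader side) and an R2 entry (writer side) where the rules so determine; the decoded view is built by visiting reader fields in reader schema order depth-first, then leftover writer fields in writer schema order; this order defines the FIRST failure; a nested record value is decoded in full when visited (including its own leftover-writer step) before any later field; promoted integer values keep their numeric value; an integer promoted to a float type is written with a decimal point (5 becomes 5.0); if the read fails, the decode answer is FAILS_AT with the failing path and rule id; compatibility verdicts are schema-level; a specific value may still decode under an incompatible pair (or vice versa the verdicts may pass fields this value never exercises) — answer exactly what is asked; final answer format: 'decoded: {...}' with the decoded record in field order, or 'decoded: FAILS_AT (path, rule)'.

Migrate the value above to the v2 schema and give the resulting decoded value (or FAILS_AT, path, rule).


each type pair in User: writer, then reader
decode walk for User under reader schema v2:
  tags := {}
  attempts := null (absent, optional -> null)
  height := 0.0 (from writer score)
  weight := -2.5
  archived := true
  => decoded: {"tags": {}, "attempts": null, "height": 0.0, "weight": -2.5, "archived": true}
diffs on User not affecting the asked answer:
  field attempts in record User: type int32 changed to int64 (its default is dropped) -> matters for User compatibility verdicts, not for this value's decode
  field tags in record User: required changed to optional -> matters for User compatibility verdicts, not for this value's decode

decoded: {"tags": {}, "attempts": null, "height": 0.0, "weight": -2.5, "archived": true}


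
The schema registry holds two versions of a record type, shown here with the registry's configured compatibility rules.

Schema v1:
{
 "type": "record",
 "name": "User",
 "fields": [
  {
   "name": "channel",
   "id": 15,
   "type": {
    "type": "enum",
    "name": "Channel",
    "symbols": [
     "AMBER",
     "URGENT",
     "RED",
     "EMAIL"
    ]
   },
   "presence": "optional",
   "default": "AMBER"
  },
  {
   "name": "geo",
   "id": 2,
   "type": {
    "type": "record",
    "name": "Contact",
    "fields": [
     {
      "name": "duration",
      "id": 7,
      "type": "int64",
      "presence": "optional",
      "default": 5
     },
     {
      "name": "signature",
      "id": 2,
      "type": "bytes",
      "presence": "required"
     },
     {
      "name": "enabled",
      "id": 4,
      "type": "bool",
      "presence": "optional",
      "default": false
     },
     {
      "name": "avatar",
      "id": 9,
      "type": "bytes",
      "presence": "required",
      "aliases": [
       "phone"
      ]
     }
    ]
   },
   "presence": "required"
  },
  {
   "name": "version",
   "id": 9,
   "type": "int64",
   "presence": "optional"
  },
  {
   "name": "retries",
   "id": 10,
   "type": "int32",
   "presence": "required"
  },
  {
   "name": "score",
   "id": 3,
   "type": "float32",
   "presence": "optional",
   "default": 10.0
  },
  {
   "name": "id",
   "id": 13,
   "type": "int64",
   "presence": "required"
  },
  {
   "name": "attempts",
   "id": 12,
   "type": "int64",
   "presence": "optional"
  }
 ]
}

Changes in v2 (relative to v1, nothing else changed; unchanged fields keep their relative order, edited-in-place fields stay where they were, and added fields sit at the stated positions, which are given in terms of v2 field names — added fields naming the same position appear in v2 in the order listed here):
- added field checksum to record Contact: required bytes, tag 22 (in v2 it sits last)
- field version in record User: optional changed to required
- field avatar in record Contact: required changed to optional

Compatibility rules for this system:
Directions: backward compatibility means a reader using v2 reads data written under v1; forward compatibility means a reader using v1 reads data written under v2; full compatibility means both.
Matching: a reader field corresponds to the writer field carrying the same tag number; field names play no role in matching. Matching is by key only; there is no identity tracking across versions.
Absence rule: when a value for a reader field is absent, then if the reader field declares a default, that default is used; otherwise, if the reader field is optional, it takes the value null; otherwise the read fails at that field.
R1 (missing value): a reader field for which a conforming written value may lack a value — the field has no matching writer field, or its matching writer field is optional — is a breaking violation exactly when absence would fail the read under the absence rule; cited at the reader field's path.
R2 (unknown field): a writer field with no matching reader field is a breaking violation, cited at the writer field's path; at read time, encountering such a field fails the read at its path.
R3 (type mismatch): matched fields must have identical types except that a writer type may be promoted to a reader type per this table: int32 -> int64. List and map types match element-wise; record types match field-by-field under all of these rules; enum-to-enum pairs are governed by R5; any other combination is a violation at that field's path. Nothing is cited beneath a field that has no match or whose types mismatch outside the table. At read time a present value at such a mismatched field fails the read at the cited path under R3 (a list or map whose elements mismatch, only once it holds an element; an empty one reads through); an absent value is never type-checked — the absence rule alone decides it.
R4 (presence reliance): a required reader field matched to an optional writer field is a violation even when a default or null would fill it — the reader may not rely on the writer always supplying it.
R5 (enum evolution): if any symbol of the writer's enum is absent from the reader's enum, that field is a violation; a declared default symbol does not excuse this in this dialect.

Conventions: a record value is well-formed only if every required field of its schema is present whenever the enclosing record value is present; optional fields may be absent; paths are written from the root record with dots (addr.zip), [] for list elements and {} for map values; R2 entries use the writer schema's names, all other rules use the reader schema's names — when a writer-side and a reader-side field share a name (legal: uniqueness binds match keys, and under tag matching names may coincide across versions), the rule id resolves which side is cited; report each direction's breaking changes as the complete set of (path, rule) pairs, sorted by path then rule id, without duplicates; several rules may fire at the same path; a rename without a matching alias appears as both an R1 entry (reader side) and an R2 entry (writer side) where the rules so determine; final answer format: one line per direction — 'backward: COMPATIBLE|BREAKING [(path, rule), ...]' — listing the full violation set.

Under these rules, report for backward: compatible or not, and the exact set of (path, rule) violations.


backward: BREAKING [(geo.checksum, R1), (version, R1), (version, R4)]

the writer's type comes first in each User pair
backward analysis of User with v2 as reader and v1 as writer:
  channel: paired with writer channel (Channel -> Channel; writer optional)
  geo: paired with writer geo (Contact -> Contact; writer required)
  version: paired with writer version (int64 -> int64; writer optional)
  retries: paired with writer retries (int32 -> int32; writer required)
  score: paired with writer score (float32 -> float32; writer optional)
  id: paired with writer id (int64 -> int64; writer required)
  attempts: paired with writer attempts (int64 -> int64; writer optional)
  geo.duration: paired with writer geo.duration (int64 -> int64; writer optional)
  geo.signature: paired with writer geo.signature (bytes -> bytes; writer required)
  geo.enabled: paired with writer geo.enabled (bool -> bool; writer optional)
  geo.avatar: paired with writer geo.avatar (bytes -> bytes; writer required)
  no writer field matches reader geo.checksum
  breaking: (geo.checksum, R1)
  breaking: (version, R1)
  breaking: (version, R4)
  => backward verdict for User: BREAKING, 3 violation(s)
remaining User differences; none change what is asked:
  field avatar in record Contact: required changed to optional -> its effect on User is confined to the forward direction, not asked


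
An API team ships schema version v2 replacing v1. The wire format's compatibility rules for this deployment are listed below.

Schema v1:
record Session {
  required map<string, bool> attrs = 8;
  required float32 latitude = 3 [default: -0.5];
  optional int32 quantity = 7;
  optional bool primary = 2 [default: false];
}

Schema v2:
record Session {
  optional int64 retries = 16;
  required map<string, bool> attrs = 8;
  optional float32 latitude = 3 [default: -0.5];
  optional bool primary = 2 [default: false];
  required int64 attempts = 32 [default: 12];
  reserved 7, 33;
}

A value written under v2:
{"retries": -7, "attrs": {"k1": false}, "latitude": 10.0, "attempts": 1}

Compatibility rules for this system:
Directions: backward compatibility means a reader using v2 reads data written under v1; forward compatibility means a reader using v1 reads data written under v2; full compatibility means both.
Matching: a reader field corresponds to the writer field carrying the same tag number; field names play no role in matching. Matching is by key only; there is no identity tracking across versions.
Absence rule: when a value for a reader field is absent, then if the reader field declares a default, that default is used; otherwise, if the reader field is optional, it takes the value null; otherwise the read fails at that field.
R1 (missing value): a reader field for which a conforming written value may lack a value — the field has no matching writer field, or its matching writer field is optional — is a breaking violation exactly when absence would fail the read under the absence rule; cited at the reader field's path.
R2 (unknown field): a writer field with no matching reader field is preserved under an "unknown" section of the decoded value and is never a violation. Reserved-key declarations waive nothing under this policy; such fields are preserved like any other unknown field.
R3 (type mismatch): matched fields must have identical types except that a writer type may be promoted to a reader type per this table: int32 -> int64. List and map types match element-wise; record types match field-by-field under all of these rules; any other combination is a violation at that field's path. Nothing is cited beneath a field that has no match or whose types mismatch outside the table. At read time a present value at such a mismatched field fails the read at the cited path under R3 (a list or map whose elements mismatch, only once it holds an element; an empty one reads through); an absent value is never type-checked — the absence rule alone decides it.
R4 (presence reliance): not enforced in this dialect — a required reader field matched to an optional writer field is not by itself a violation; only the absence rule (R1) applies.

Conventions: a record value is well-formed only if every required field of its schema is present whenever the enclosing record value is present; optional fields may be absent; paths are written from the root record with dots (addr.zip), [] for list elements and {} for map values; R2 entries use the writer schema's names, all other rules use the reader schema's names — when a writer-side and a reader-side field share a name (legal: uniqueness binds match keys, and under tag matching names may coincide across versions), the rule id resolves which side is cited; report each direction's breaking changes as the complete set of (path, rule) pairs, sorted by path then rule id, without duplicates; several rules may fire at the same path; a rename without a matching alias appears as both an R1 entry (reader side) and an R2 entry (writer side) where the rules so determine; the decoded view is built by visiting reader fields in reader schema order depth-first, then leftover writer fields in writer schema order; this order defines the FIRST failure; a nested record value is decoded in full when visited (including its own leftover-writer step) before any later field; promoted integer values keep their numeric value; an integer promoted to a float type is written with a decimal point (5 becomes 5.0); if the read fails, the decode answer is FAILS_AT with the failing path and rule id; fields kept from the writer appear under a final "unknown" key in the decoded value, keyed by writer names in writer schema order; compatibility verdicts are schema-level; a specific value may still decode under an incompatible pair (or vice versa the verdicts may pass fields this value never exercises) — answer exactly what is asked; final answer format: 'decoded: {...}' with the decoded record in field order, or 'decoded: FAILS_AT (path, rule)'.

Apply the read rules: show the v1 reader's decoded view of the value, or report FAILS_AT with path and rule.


decoded: {"attrs": {"k1": false}, "latitude": 10.0, "quantity": null, "primary": false, "unknown": {"retries": -7, "attempts": 1}}

in Session below, arrows point writer -> reader
decoding the Session value with the v1 reader:
  attrs := {"k1": false}
  latitude := 10.0
  quantity := null (missing; optional => null)
  primary := false (missing; default applied)
  writer retries: kept under "unknown"
  writer attempts: kept under "unknown"
  => decoded: {"attrs": {"k1": false}, "latitude": 10.0, "quantity": null, "primary": false, "unknown": {"retries": -7, "attempts": 1}}
the other Session changes do not affect what is asked:
  field latitude in record Session: required changed to optional -> inert under this dialect — no rule fires on Session and the result does not move
  removed field quantity from record Session (its key 7 joins the reserved list) -> inert under this dialect — no rule fires on Session and the result does not move


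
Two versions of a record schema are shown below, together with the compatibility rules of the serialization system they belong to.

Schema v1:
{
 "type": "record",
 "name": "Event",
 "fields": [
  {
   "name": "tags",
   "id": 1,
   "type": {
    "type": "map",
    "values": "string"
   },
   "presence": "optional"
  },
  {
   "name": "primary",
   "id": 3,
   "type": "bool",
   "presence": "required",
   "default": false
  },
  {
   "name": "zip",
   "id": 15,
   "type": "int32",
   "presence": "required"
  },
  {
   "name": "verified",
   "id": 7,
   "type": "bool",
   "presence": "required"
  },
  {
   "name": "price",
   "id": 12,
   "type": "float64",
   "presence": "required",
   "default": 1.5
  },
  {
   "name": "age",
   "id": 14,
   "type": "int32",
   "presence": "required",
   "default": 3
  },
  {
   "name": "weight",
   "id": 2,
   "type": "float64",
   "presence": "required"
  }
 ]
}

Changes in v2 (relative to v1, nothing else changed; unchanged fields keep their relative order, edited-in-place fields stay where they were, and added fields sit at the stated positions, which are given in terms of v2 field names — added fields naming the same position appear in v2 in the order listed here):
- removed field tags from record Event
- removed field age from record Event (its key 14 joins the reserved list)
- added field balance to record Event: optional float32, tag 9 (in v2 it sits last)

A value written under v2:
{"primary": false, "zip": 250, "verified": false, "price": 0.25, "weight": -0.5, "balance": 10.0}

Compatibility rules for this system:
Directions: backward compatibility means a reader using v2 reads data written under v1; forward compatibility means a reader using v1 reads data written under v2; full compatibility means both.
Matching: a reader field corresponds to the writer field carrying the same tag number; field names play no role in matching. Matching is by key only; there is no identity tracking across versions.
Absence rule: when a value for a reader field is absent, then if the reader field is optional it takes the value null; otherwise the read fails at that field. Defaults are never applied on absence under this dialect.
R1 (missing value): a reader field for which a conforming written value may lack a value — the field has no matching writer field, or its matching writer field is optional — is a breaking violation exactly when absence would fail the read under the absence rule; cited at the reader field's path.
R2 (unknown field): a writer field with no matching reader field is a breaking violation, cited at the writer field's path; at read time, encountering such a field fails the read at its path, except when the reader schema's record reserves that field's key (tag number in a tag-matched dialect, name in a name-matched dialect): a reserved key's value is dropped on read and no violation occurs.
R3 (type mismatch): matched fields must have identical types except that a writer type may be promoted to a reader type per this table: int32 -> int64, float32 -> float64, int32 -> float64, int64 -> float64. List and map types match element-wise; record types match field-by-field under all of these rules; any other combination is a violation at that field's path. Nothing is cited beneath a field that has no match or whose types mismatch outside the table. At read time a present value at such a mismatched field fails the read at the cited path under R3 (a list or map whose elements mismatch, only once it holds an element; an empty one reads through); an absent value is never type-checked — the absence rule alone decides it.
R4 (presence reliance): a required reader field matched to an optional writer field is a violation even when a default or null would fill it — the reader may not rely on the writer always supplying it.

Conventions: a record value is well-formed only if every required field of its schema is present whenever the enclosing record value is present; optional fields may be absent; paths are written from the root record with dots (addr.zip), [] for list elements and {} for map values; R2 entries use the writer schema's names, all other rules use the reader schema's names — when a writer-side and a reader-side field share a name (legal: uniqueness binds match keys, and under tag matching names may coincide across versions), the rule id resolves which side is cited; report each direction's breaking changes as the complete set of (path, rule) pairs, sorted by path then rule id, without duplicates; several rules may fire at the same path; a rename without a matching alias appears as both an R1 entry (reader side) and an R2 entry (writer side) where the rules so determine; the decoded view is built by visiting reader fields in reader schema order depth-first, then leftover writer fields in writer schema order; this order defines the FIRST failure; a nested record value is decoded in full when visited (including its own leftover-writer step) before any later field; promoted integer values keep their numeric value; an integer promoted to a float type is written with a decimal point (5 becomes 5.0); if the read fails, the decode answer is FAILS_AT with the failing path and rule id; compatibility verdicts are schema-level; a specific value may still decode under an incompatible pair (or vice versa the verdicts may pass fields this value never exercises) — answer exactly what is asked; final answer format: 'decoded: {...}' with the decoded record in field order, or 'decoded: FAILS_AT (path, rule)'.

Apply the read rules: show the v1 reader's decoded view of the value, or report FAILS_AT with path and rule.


each type pair in Event: writer, then reader
decoding the Event value with the v1 reader:
  tags := null (absent, optional -> null)
  primary := false
  zip := 250
  verified := false
  price := 0.25
  read fails at age under R1 (no fill)
  => FAILS_AT (age, R1)
the rest of the Event diff is inert for this question:
  removed field tags from record Event -> changes Event's schema-level verdicts only — the decode of this value is the same
  added field balance to record Event: optional float32, tag 9 (in v2 it sits last) -> changes Event's schema-level verdicts only — the decode of this value is the same

decoded: FAILS_AT (age, R1)


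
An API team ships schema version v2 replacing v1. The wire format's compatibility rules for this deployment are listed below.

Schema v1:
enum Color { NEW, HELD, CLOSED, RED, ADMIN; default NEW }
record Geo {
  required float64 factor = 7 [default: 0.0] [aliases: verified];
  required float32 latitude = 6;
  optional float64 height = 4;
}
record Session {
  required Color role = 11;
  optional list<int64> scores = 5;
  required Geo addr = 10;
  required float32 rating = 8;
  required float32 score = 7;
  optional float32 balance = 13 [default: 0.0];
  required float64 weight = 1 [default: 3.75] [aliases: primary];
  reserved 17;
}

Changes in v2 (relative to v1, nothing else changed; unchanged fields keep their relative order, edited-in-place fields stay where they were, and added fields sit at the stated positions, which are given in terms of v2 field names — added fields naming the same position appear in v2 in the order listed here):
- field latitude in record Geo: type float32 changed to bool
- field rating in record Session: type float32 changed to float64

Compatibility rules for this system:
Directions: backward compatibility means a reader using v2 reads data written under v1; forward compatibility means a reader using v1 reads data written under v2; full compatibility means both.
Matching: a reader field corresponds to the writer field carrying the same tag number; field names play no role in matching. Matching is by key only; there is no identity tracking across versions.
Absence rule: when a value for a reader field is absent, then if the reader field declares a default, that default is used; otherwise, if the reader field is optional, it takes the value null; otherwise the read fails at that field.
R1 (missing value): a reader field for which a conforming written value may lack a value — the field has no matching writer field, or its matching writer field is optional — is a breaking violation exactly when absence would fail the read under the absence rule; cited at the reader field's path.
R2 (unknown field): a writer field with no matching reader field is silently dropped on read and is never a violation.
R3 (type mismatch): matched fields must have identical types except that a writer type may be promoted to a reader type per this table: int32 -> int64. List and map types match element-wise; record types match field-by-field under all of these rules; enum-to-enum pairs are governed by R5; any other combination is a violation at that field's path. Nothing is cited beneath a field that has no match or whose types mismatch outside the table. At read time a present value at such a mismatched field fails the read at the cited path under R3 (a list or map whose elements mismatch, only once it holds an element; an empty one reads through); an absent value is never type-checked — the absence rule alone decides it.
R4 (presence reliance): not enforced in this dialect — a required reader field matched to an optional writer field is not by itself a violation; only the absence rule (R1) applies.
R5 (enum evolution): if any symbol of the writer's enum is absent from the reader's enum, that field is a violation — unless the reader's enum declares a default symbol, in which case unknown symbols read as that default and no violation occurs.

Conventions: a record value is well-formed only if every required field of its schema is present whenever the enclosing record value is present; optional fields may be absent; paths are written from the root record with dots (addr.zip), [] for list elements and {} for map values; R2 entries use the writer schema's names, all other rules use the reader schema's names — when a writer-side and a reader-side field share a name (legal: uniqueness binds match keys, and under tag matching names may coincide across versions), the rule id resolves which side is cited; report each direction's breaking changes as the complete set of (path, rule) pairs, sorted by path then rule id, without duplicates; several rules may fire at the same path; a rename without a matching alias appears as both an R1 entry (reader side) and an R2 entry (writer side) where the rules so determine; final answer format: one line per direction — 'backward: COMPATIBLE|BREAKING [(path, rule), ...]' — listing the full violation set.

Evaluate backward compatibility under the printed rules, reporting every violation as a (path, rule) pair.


backward: BREAKING [(addr.latitude, R3), (rating, R3)]

in Session below, arrows point writer -> reader
backward analysis of Session with v2 as reader and v1 as writer:
  writer required, Color -> Color: reader role maps from writer role
  writer optional, list<int64> -> list<int64>: reader scores maps from writer scores
  writer required, Geo -> Geo: reader addr maps from writer addr
  writer required, float32 -> float64: reader rating maps from writer rating
  writer required, float32 -> float32: reader score maps from writer score
  writer optional, float32 -> float32: reader balance maps from writer balance
  writer required, float64 -> float64: reader weight maps from writer weight
  writer required, float64 -> float64: reader addr.factor maps from writer addr.factor
  writer required, float32 -> bool: reader addr.latitude maps from writer addr.latitude
  writer optional, float64 -> float64: reader addr.height maps from writer addr.height
  breaking: (addr.latitude, R3)
  breaking: (rating, R3)
  backward on Session therefore BREAKING (2)
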